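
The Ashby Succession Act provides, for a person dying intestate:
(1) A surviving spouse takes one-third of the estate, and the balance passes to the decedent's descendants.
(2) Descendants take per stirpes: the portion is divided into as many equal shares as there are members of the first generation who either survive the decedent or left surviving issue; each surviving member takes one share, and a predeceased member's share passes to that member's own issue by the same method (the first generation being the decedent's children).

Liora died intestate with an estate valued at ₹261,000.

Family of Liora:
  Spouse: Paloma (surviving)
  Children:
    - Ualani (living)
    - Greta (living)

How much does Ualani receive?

Paloma takes one-third of ₹261,000 = ₹87,000. The remaining ₹174,000 passes to the descendants.
The descendants' portion (₹174,000) is divided into 2 shares of ₹87,000: Ualani and Greta each take ₹87,000.

Ualani receives ₹87,000.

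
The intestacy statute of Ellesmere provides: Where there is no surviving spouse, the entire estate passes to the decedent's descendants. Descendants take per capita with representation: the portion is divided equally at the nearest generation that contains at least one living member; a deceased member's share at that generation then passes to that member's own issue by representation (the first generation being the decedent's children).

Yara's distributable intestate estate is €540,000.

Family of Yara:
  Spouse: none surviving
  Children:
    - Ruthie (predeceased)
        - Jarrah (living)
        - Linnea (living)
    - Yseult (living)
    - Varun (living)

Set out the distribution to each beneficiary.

Jarrah: €90,000; Linnea: €90,000; Yseult: €180,000; Varun: €180,000

The entire €540,000 passes to the descendants.
That amount (€540,000) is divided into 3 shares of €180,000: Yseult and Varun each take €180,000; Ruthie's €180,000 share passes to Ruthie's issue.
Ruthie's share (€180,000) is divided into 2 shares of €90,000: Jarrah and Linnea each take €90,000.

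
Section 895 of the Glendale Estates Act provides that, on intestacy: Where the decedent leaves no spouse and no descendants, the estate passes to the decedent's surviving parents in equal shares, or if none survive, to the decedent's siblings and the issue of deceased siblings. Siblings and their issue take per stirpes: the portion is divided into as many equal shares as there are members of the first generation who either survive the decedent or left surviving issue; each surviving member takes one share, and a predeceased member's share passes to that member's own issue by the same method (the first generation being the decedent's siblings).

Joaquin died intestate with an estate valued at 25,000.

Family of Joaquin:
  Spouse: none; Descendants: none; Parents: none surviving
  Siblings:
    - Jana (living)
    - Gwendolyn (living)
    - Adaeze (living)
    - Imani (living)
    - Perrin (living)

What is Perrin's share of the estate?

The entire 25,000 passes to the siblings and their issue.
That amount (25,000) is divided into 5 shares of 5,000: Jana, Gwendolyn, Adaeze, Imani, and Perrin each take 5,000.

Perrin receives 5,000.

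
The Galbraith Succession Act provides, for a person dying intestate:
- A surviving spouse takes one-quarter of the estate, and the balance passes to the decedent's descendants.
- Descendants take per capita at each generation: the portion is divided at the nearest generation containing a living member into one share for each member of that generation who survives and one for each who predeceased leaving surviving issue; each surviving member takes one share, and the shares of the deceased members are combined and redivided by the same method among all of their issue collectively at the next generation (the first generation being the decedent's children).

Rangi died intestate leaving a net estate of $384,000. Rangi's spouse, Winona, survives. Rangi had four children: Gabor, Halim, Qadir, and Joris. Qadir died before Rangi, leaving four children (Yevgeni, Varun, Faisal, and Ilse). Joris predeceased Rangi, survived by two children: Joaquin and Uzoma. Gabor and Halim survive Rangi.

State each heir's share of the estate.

Winona takes one-quarter of $384,000 = $96,000. The remaining $288,000 passes to the descendants.
The descendants' portion ($288,000) is divided at the children's generation into 4 shares of $72,000. Gabor and Halim each take $72,000. The 2 shares of the deceased (Qadir and Joris) are combined into a pool of $144,000.
That pool ($144,000) is divided at the grandchildren's generation equally among Yevgeni, Varun, Faisal, Ilse, Joaquin, and Uzoma: $24,000 each.

Winona: $96,000; Gabor: $72,000; Halim: $72,000; Yevgeni: $24,000; Varun: $24,000; Faisal: $24,000; Ilse: $24,000; Joaquin: $24,000; Uzoma: $24,000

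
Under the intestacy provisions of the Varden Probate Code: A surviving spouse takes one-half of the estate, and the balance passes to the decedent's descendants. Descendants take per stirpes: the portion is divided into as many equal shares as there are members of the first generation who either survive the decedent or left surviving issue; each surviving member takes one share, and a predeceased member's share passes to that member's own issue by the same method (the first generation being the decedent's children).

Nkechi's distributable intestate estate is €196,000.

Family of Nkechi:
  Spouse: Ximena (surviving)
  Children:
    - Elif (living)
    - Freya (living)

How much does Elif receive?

Elif receives €49,000.

Ximena takes one-half of €196,000 = €98,000. The remaining €98,000 passes to the descendants.
The descendants' portion (€98,000) is divided into 2 shares of €49,000: Elif and Freya each take €49,000.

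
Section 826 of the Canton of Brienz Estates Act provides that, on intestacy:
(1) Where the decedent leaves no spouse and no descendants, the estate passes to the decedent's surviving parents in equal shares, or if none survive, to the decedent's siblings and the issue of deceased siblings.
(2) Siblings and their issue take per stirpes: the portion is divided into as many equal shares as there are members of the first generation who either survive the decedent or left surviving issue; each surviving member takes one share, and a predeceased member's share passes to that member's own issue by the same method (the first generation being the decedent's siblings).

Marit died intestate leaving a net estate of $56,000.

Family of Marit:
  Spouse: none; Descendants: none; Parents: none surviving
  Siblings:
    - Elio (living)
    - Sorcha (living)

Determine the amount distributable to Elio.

The entire $56,000 passes to the siblings and their issue.
That amount ($56,000) is divided into 2 shares of $28,000: Elio and Sorcha each take $28,000.

Elio receives $28,000.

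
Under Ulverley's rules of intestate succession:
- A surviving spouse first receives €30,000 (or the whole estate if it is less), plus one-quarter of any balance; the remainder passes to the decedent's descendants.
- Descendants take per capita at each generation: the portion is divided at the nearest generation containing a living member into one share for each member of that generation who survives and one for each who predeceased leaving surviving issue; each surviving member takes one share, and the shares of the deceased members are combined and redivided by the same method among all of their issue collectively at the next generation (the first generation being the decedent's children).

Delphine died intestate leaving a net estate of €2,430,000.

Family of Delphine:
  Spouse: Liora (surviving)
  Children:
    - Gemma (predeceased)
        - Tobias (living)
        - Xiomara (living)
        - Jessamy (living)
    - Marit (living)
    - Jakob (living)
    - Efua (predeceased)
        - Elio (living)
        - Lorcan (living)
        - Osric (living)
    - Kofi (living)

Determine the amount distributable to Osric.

Liora first takes €30,000, leaving a balance of €2,400,000. Liora then takes one-quarter of the balance (€600,000), for a total of €630,000. The remaining €1,800,000 passes to the descendants.
The descendants' portion (€1,800,000) is divided at the children's generation into 5 shares of €360,000. Marit, Jakob, and Kofi each take €360,000. The 2 shares of the deceased (Gemma and Efua) are combined into a pool of €720,000.
That pool (€720,000) is divided at the grandchildren's generation equally among Tobias, Xiomara, Jessamy, Elio, Lorcan, and Osric: €120,000 each.

Osric receives €120,000.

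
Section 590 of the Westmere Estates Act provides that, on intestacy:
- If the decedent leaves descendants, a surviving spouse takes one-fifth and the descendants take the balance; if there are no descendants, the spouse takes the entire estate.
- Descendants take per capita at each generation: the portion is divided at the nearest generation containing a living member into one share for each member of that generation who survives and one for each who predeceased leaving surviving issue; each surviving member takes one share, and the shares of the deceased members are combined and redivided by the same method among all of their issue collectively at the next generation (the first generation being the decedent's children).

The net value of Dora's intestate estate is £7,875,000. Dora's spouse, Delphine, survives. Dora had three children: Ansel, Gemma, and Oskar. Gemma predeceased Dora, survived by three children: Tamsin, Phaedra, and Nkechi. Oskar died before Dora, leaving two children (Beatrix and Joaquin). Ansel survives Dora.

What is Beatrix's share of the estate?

Delphine takes one-fifth of £7,875,000 = £1,575,000. The remaining £6,300,000 passes to the descendants.
The descendants' portion (£6,300,000) is divided at the children's generation into 3 shares of £2,100,000. Ansel takes £2,100,000. The 2 shares of the deceased (Gemma and Oskar) are combined into a pool of £4,200,000.
That pool (£4,200,000) is divided at the grandchildren's generation equally among Tamsin, Phaedra, Nkechi, Beatrix, and Joaquin: £840,000 each.

Beatrix receives £840,000.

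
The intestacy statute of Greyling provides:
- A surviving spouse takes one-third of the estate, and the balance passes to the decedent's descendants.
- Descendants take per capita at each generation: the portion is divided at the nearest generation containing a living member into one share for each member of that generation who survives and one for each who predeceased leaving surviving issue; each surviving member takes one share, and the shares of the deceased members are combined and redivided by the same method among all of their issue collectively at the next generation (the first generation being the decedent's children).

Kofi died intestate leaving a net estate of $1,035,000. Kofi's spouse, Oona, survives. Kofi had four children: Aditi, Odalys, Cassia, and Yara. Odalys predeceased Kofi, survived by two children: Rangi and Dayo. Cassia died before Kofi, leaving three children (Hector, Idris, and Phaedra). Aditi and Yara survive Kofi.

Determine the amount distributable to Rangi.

Oona takes one-third of $1,035,000 = $345,000. The remaining $690,000 passes to the descendants.
The descendants' portion ($690,000) is divided at the children's generation into 4 shares of $172,500. Aditi and Yara each take $172,500. The 2 shares of the deceased (Odalys and Cassia) are combined into a pool of $345,000.
That pool ($345,000) is divided at the grandchildren's generation equally among Rangi, Dayo, Hector, Idris, and Phaedra: $69,000 each.

Rangi receives $69,000.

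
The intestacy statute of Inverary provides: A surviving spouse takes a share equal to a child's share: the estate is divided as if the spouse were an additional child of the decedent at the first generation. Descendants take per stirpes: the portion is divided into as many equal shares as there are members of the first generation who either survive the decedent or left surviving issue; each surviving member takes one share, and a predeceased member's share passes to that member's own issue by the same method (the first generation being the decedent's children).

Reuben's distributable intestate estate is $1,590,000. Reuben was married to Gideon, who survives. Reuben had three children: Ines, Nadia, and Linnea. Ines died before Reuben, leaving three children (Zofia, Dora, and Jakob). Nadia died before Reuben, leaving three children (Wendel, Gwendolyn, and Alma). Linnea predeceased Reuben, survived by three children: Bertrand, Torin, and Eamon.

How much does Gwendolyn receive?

The spouse counts as an additional share at the children's level, so there are 4 primary shares of $397,500. Gideon takes one such share ($397,500).
The children's combined portion ($1,192,500) is divided into 3 shares of $397,500: Ines's $397,500 share passes to Ines's issue; Nadia's $397,500 share passes to Nadia's issue; Linnea's $397,500 share passes to Linnea's issue.
Ines's share ($397,500) is divided into 3 shares of $132,500: Zofia, Dora, and Jakob each take $132,500.
Nadia's share ($397,500) is divided into 3 shares of $132,500: Wendel, Gwendolyn, and Alma each take $132,500.
Linnea's share ($397,500) is divided into 3 shares of $132,500: Bertrand, Torin, and Eamon each take $132,500.

Gwendolyn receives $132,500.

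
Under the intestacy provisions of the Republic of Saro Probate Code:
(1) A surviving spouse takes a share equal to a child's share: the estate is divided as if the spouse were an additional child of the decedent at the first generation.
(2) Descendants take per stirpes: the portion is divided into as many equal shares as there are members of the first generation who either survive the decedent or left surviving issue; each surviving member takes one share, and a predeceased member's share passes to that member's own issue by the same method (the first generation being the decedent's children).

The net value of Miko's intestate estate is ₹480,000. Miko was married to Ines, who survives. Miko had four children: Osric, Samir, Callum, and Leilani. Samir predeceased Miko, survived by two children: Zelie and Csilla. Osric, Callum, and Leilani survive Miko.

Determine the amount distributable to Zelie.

The spouse counts as an additional share at the children's level, so there are 5 primary shares of ₹96,000. Ines takes one such share (₹96,000).
The children's combined portion (₹384,000) is divided into 4 shares of ₹96,000: Osric, Callum, and Leilani each take ₹96,000; Samir's ₹96,000 share passes to Samir's issue.
Samir's share (₹96,000) is divided into 2 shares of ₹48,000: Zelie and Csilla each take ₹48,000.

Zelie receives ₹48,000.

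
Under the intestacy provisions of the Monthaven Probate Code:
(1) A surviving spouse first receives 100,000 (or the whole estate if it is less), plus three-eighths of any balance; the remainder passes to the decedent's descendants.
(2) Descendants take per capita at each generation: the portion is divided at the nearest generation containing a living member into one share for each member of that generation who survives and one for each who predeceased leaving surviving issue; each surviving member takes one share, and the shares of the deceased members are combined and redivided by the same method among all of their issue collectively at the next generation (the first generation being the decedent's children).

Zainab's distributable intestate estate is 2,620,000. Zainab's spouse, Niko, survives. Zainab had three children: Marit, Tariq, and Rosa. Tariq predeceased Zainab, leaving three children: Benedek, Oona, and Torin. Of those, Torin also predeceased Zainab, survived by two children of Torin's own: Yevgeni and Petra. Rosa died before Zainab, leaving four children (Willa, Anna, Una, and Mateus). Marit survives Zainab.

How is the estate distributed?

Niko first takes 100,000, leaving a balance of 2,520,000. Niko then takes three-eighths of the balance (945,000), for a total of 1,045,000. The remaining 1,575,000 passes to the descendants.
The descendants' portion (1,575,000) is divided at the children's generation into 3 shares of 525,000. Marit takes 525,000. The 2 shares of the deceased (Tariq and Rosa) are combined into a pool of 1,050,000.
That pool (1,050,000) is divided at the grandchildren's generation into 7 shares of 150,000. Benedek, Oona, Willa, Anna, Una, and Mateus each take 150,000. The remaining share for the deceased Torin (150,000) is carried to the next generation.
That pool (150,000) is divided at the great-grandchildren's generation equally among Yevgeni and Petra: 75,000 each.

Niko: 1,045,000; Marit: 525,000; Benedek: 150,000; Oona: 150,000; Yevgeni: 75,000; Petra: 75,000; Willa: 150,000; Anna: 150,000; Una: 150,000; Mateus: 150,000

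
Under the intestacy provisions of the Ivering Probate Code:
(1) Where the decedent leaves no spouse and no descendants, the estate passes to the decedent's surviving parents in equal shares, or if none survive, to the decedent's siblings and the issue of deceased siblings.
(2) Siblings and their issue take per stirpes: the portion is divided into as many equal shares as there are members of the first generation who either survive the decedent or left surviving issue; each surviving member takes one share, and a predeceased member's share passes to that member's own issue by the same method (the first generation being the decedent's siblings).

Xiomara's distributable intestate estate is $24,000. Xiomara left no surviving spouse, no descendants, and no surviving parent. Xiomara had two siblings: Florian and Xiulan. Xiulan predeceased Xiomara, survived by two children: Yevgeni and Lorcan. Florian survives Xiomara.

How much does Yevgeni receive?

The entire $24,000 passes to the siblings and their issue.
That amount ($24,000) is divided into 2 shares of $12,000: Florian takes $12,000; Xiulan's $12,000 share passes to Xiulan's issue.
Xiulan's share ($12,000) is divided into 2 shares of $6,000: Yevgeni and Lorcan each take $6,000.

Yevgeni receives $6,000.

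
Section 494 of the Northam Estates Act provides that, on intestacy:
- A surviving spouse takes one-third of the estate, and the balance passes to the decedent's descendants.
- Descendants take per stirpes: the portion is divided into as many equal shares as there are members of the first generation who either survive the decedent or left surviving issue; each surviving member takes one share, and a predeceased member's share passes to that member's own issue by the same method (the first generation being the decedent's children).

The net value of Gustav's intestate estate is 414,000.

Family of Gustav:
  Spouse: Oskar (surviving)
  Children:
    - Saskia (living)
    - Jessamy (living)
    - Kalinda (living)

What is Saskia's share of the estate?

Oskar takes one-third of 414,000 = 138,000. The remaining 276,000 passes to the descendants.
The descendants' portion (276,000) is divided into 3 shares of 92,000: Saskia, Jessamy, and Kalinda each take 92,000.

Saskia receives 92,000.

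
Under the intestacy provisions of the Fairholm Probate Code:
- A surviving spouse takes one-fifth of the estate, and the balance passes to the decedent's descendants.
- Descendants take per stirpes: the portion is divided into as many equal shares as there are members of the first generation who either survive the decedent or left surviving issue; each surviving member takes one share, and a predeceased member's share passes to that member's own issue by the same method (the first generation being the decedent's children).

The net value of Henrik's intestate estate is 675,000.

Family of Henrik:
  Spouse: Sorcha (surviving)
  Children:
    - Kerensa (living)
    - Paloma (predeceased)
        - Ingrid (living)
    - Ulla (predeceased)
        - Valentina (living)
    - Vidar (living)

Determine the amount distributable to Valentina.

Sorcha takes one-fifth of 675,000 = 135,000. The remaining 540,000 passes to the descendants.
The descendants' portion (540,000) is divided into 4 shares of 135,000: Kerensa and Vidar each take 135,000; Paloma's 135,000 share passes to Paloma's issue; Ulla's 135,000 share passes to Ulla's issue.
Paloma's share (135,000) passes entirely to Ingrid.
Ulla's share (135,000) passes entirely to Valentina.

Valentina receives 135,000.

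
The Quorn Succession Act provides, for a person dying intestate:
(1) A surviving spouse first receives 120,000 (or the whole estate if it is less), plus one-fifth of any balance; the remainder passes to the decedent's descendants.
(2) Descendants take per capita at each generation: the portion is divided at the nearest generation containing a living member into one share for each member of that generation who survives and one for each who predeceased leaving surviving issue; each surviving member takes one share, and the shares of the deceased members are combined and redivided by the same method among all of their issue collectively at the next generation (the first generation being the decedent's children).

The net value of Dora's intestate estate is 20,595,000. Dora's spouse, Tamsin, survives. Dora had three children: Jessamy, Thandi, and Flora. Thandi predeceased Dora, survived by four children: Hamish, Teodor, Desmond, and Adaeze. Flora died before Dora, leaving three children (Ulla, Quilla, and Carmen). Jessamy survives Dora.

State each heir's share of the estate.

Tamsin: 4,215,000; Jessamy: 5,460,000; Hamish: 1,560,000; Teodor: 1,560,000; Desmond: 1,560,000; Adaeze: 1,560,000; Ulla: 1,560,000; Quilla: 1,560,000; Carmen: 1,560,000

Tamsin first takes 120,000, leaving a balance of 20,475,000. Tamsin then takes one-fifth of the balance (4,095,000), for a total of 4,215,000. The remaining 16,380,000 passes to the descendants.
The descendants' portion (16,380,000) is divided at the children's generation into 3 shares of 5,460,000. Jessamy takes 5,460,000. The 2 shares of the deceased (Thandi and Flora) are combined into a pool of 10,920,000.
That pool (10,920,000) is divided at the grandchildren's generation equally among Hamish, Teodor, Desmond, Adaeze, Ulla, Quilla, and Carmen: 1,560,000 each.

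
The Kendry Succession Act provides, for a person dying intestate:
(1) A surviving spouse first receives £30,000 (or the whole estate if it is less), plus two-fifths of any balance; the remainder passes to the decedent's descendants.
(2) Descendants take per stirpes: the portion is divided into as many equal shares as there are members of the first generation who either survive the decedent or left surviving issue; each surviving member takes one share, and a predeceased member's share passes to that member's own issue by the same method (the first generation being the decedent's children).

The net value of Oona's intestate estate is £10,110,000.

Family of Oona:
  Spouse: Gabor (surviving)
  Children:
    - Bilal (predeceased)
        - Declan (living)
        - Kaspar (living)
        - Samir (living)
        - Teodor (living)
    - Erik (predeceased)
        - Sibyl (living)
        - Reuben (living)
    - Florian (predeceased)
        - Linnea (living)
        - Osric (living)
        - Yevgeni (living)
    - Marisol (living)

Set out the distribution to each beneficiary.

Gabor: £4,062,000; Declan: £378,000; Kaspar: £378,000; Samir: £378,000; Teodor: £378,000; Sibyl: £756,000; Reuben: £756,000; Linnea: £504,000; Osric: £504,000; Yevgeni: £504,000; Marisol: £1,512,000

Gabor first takes £30,000, leaving a balance of £10,080,000. Gabor then takes two-fifths of the balance (£4,032,000), for a total of £4,062,000. The remaining £6,048,000 passes to the descendants.
The descendants' portion (£6,048,000) is divided into 4 shares of £1,512,000: Marisol takes £1,512,000; Bilal's £1,512,000 share passes to Bilal's issue; Erik's £1,512,000 share passes to Erik's issue; Florian's £1,512,000 share passes to Florian's issue.
Bilal's share (£1,512,000) is divided into 4 shares of £378,000: Declan, Kaspar, Samir, and Teodor each take £378,000.
Erik's share (£1,512,000) is divided into 2 shares of £756,000: Sibyl and Reuben each take £756,000.
Florian's share (£1,512,000) is divided into 3 shares of £504,000: Linnea, Osric, and Yevgeni each take £504,000.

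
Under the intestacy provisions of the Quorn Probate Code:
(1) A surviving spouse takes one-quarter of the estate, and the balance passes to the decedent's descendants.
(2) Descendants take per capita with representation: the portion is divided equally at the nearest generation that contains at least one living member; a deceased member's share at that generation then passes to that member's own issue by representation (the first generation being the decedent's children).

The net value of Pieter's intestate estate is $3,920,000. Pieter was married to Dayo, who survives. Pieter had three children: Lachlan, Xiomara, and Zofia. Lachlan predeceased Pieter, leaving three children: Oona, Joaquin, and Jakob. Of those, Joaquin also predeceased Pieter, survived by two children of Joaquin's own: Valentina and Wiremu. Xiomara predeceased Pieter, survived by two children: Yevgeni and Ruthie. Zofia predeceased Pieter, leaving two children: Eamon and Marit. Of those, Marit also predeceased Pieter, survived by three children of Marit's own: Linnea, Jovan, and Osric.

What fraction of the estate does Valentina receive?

Dayo takes one-quarter of $3,920,000 = $980,000. The remaining $2,940,000 passes to the descendants.
No child survives, so the initial division is made at the grandchildren's generation.
The descendants' portion ($2,940,000) is divided into 7 shares of $420,000: Oona, Jakob, Yevgeni, Ruthie, and Eamon each take $420,000; Joaquin's $420,000 share passes to Joaquin's issue; Marit's $420,000 share passes to Marit's issue.
Joaquin's share ($420,000) is divided into 2 shares of $210,000: Valentina and Wiremu each take $210,000.
Marit's share ($420,000) is divided into 3 shares of $140,000: Linnea, Jovan, and Osric each take $140,000.

Valentina receives 3/56 of the estate.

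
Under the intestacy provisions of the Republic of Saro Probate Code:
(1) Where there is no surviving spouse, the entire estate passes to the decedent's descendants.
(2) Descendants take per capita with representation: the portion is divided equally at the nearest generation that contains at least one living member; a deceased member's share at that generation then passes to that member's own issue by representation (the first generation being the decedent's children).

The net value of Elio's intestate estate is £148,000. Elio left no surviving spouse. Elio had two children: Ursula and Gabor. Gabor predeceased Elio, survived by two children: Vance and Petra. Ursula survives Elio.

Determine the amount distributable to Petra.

The entire £148,000 passes to the descendants.
That amount (£148,000) is divided into 2 shares of £74,000: Ursula takes £74,000; Gabor's £74,000 share passes to Gabor's issue.
Gabor's share (£74,000) is divided into 2 shares of £37,000: Vance and Petra each take £37,000.

Petra receives £37,000.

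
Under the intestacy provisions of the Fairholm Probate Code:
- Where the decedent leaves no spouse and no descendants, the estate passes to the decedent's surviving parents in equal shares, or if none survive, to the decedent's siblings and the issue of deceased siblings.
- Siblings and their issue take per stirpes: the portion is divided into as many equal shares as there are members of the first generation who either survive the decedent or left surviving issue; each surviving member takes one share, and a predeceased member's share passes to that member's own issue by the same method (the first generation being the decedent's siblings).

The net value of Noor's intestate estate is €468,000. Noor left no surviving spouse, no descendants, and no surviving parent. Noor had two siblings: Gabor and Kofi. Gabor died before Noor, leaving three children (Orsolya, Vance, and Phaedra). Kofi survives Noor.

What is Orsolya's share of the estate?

Orsolya receives €78,000.

The entire €468,000 passes to the siblings and their issue.
That amount (€468,000) is divided into 2 shares of €234,000: Kofi takes €234,000; Gabor's €234,000 share passes to Gabor's issue.
Gabor's share (€234,000) is divided into 3 shares of €78,000: Orsolya, Vance, and Phaedra each take €78,000.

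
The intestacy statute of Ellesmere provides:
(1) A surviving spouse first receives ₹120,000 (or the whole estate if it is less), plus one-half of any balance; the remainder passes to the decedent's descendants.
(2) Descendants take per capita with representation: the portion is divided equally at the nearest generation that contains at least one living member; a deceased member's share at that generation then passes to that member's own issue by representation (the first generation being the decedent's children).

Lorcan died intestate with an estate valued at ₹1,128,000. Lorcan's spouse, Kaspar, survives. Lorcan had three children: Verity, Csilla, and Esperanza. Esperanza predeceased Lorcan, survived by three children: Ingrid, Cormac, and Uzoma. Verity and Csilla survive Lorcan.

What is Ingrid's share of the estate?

Kaspar first takes ₹120,000, leaving a balance of ₹1,008,000. Kaspar then takes one-half of the balance (₹504,000), for a total of ₹624,000. The remaining ₹504,000 passes to the descendants.
The descendants' portion (₹504,000) is divided into 3 shares of ₹168,000: Verity and Csilla each take ₹168,000; Esperanza's ₹168,000 share passes to Esperanza's issue.
Esperanza's share (₹168,000) is divided into 3 shares of ₹56,000: Ingrid, Cormac, and Uzoma each take ₹56,000.

Ingrid receives ₹56,000.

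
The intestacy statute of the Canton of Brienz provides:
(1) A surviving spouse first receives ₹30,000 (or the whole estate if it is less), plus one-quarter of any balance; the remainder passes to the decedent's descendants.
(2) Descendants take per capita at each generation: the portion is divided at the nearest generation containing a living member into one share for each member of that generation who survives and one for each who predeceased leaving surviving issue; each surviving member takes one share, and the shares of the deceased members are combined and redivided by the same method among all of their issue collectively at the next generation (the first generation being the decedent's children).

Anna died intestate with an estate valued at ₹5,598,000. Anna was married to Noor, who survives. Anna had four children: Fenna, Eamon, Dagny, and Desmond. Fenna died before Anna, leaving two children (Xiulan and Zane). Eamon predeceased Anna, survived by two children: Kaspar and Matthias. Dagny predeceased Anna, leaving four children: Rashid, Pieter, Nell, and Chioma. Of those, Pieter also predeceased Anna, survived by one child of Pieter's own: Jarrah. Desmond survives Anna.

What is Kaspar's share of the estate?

Kaspar receives ₹391,500.

Noor first takes ₹30,000, leaving a balance of ₹5,568,000. Noor then takes one-quarter of the balance (₹1,392,000), for a total of ₹1,422,000. The remaining ₹4,176,000 passes to the descendants.
The descendants' portion (₹4,176,000) is divided at the children's generation into 4 shares of ₹1,044,000. Desmond takes ₹1,044,000. The 3 shares of the deceased (Fenna, Eamon, and Dagny) are combined into a pool of ₹3,132,000.
That pool (₹3,132,000) is divided at the grandchildren's generation into 8 shares of ₹391,500. Xiulan, Zane, Kaspar, Matthias, Rashid, Nell, and Chioma each take ₹391,500. The remaining share for the deceased Pieter (₹391,500) is carried to the next generation.
That pool (₹391,500) passes entirely to Jarrah, the sole taker at the great-grandchildren's generation.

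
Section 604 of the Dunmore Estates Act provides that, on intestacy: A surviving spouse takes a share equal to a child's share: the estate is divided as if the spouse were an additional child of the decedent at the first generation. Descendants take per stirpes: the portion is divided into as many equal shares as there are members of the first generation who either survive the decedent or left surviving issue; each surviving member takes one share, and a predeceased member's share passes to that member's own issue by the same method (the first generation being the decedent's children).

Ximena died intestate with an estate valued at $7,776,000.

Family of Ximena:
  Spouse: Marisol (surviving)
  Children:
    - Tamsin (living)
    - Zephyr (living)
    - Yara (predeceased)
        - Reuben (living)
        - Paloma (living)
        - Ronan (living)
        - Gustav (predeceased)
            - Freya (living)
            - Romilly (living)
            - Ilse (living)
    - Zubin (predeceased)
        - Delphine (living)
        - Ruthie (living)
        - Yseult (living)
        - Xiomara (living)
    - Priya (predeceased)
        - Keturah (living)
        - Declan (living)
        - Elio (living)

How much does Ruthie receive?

Ruthie receives $324,000.

The spouse counts as an additional share at the children's level, so there are 6 primary shares of $1,296,000. Marisol takes one such share ($1,296,000).
The children's combined portion ($6,480,000) is divided into 5 shares of $1,296,000: Tamsin and Zephyr each take $1,296,000; Yara's $1,296,000 share passes to Yara's issue; Zubin's $1,296,000 share passes to Zubin's issue; Priya's $1,296,000 share passes to Priya's issue.
Yara's share ($1,296,000) is divided into 4 shares of $324,000: Reuben, Paloma, and Ronan each take $324,000; Gustav's $324,000 share passes to Gustav's issue.
Gustav's share ($324,000) is divided into 3 shares of $108,000: Freya, Romilly, and Ilse each take $108,000.
Zubin's share ($1,296,000) is divided into 4 shares of $324,000: Delphine, Ruthie, Yseult, and Xiomara each take $324,000.
Priya's share ($1,296,000) is divided into 3 shares of $432,000: Keturah, Declan, and Elio each take $432,000.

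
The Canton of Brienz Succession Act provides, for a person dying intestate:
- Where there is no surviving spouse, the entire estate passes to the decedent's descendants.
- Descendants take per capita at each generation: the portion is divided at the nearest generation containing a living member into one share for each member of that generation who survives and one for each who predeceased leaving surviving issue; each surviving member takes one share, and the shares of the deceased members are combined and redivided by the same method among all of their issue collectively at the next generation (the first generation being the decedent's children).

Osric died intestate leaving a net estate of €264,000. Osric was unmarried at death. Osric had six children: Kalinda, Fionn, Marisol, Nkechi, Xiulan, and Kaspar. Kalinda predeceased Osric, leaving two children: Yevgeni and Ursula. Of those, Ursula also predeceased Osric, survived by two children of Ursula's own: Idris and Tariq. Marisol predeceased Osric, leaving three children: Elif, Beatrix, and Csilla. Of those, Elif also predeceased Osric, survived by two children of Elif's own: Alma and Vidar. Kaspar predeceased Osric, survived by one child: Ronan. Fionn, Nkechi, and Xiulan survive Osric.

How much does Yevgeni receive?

The entire €264,000 passes to the descendants.
That amount (€264,000) is divided at the children's generation into 6 shares of €44,000. Fionn, Nkechi, and Xiulan each take €44,000. The 3 shares of the deceased (Kalinda, Marisol, and Kaspar) are combined into a pool of €132,000.
That pool (€132,000) is divided at the grandchildren's generation into 6 shares of €22,000. Yevgeni, Beatrix, Csilla, and Ronan each take €22,000. The 2 shares of the deceased (Ursula and Elif) are combined into a pool of €44,000.
That pool (€44,000) is divided at the great-grandchildren's generation equally among Idris, Tariq, Alma, and Vidar: €11,000 each.

Yevgeni receives €22,000.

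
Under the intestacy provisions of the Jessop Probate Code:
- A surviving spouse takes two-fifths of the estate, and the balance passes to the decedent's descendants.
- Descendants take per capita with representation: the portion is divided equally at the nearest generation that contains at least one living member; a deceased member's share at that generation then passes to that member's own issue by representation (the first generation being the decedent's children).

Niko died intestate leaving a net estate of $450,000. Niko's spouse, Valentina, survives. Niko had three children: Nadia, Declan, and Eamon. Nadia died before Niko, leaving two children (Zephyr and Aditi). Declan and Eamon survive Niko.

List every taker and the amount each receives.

Valentina takes two-fifths of $450,000 = $180,000. The remaining $270,000 passes to the descendants.
The descendants' portion ($270,000) is divided into 3 shares of $90,000: Declan and Eamon each take $90,000; Nadia's $90,000 share passes to Nadia's issue.
Nadia's share ($90,000) is divided into 2 shares of $45,000: Zephyr and Aditi each take $45,000.

Valentina: $180,000; Zephyr: $45,000; Aditi: $45,000; Declan: $90,000; Eamon: $90,000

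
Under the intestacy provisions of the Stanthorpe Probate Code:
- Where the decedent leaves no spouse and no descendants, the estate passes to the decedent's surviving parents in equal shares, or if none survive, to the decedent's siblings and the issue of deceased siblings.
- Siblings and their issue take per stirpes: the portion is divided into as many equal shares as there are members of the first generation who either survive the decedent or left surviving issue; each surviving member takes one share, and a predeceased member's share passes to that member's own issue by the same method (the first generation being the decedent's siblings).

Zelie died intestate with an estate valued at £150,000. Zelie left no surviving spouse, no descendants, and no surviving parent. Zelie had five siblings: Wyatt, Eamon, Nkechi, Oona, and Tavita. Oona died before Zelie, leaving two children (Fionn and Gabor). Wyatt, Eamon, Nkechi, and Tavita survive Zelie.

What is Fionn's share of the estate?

The entire £150,000 passes to the siblings and their issue.
That amount (£150,000) is divided into 5 shares of £30,000: Wyatt, Eamon, Nkechi, and Tavita each take £30,000; Oona's £30,000 share passes to Oona's issue.
Oona's share (£30,000) is divided into 2 shares of £15,000: Fionn and Gabor each take £15,000.

Fionn receives £15,000.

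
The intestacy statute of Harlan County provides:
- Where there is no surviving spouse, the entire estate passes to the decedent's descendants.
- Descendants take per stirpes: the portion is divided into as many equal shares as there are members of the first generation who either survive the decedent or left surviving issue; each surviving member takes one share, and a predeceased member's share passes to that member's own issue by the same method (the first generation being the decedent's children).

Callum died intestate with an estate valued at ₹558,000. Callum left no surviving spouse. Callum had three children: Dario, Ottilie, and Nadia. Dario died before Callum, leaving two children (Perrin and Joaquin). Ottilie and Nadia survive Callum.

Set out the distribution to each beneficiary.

The entire ₹558,000 passes to the descendants.
That amount (₹558,000) is divided into 3 shares of ₹186,000: Ottilie and Nadia each take ₹186,000; Dario's ₹186,000 share passes to Dario's issue.
Dario's share (₹186,000) is divided into 2 shares of ₹93,000: Perrin and Joaquin each take ₹93,000.

Perrin: ₹93,000; Joaquin: ₹93,000; Ottilie: ₹186,000; Nadia: ₹186,000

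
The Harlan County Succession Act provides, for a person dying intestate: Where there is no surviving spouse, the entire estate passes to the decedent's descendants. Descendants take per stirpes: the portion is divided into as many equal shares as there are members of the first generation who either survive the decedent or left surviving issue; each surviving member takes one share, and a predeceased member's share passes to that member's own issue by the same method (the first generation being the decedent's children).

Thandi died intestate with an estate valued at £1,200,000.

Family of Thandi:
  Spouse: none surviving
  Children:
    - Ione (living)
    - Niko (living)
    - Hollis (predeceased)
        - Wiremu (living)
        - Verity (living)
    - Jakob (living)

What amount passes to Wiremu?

The entire £1,200,000 passes to the descendants.
That amount (£1,200,000) is divided into 4 shares of £300,000: Ione, Niko, and Jakob each take £300,000; Hollis's £300,000 share passes to Hollis's issue.
Hollis's share (£300,000) is divided into 2 shares of £150,000: Wiremu and Verity each take £150,000.

Wiremu receives £150,000.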